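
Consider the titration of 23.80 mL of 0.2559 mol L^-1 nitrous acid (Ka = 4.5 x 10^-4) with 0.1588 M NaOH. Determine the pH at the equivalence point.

8.17

n(HNO2) = 0.2559 x 0.02380 = 0.006090 mol; V(NaOH) at equivalence = 0.006090/0.1588 = 0.03835 L.
At equivalence all the acid is converted to NO2-; total volume = 0.02380 + 0.03835 = 0.06215 L, so [NO2-] = 0.006090/0.06215 = 0.09799 M.
Kb = Kw/Ka = 1.0e-14 / 4.5 x 10^-4 = 2.22e-11.
[OH^-] = sqrt(Kb x [NO2-]) = sqrt(2.22e-11 x 0.09799) = 1.48e-6 M.
pOH = 5.83, so pH = 14.00 - 5.83 = 8.17.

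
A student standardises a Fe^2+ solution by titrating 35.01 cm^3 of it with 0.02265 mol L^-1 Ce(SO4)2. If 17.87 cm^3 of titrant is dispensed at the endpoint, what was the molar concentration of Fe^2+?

n(Ce(SO4)2) = 0.02265 x 0.01787 = 0.0004048 mol.
From the balanced equation, 1 mol Ce(SO4)2 reacts with 1 mol Fe^2+, so n(Fe^2+) = 0.0004048 x 1/1 = 0.0004048 mol.
[Fe^2+] = 0.0004048 / 0.03501 L = 0.0116 M.

0.0116 M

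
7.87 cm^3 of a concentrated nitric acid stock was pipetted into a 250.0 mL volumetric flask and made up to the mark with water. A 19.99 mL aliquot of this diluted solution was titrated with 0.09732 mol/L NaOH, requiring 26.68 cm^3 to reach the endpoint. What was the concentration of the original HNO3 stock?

4.13 M

n(NaOH) = 0.09732 x 0.02668 = 0.002596 mol.
n(HNO3) in the aliquot = 0.002596 mol.
[diluted HNO3] = 0.002596 / 0.01999 = 0.1299 M.
Dilution factor = 250.0/7.870 = 31.77, so [stock] = 0.1299 x 31.77 = 4.13 M.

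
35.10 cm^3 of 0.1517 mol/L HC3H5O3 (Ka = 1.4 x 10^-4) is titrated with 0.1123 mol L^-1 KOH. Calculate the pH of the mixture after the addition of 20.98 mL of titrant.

Initial n(HC3H5O3) = 0.1517 x 0.03510 = 0.005325 mol.
n(KOH) added = 0.1123 x 0.02098 = 0.002356 mol, converting that many moles of HC3H5O3 to C3H5O3-.
Remaining n(HC3H5O3) = 0.002969 mol; n(C3H5O3-) = 0.002356 mol.
By Henderson-Hasselbalch, pH = pKa + log([A^-]/[HA]) = 3.85 + log(0.002356/0.002969) = 3.85 + (-0.10) = 3.75.

3.75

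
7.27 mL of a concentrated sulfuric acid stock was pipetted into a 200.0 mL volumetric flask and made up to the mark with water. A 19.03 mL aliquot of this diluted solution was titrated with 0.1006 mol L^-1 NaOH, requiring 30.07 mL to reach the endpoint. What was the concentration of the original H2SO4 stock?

2.19 M

n(NaOH) = 0.1006 x 0.03007 = 0.003025 mol.
n(H2SO4) in the aliquot = 0.003025 x 1/2 = 0.001513 mol.
[diluted H2SO4] = 0.001513 / 0.01903 = 0.07948 M.
Dilution factor = 200.0/7.270 = 27.51, so [stock] = 0.07948 x 27.51 = 2.19 M.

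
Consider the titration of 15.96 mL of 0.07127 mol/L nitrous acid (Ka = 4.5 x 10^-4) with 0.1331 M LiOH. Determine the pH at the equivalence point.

n(HNO2) = 0.07127 x 0.01596 = 0.001137 mol; V(LiOH) at equivalence = 0.001137/0.1331 = 0.008546 L.
At equivalence all the acid is converted to NO2-; total volume = 0.01596 + 0.008546 = 0.02451 L, so [NO2-] = 0.001137/0.02451 = 0.04642 M.
Kb = Kw/Ka = 1.0e-14 / 4.5 x 10^-4 = 2.22e-11.
[OH^-] = sqrt(Kb x [NO2-]) = sqrt(2.22e-11 x 0.04642) = 1.02e-6 M.
pOH = 5.99, so pH = 14.00 - 5.99 = 8.01.

8.01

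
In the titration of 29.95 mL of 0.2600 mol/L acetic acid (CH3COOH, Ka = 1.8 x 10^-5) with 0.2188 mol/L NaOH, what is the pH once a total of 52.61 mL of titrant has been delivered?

12.65

n(acid) = 0.2600 x 0.02995 = 0.007787 mol; n(NaOH) added = 0.2188 x 0.05261 = 0.01151 mol.
Base is in excess by 0.01151 - 0.007787 = 0.003724 mol in a total volume of 0.08256 L.
[OH^-] = 0.003724/0.08256 = 0.04511 M, so pOH = 1.35 and pH = 14.00 - 1.35 = 12.65.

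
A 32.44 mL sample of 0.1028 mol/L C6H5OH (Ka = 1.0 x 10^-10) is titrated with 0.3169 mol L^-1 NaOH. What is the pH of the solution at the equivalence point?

n(C6H5OH) = 0.1028 x 0.03244 = 0.003335 mol; V(NaOH) at equivalence = 0.003335/0.3169 = 0.01052 L.
At equivalence all the acid is converted to C6H5O-; total volume = 0.03244 + 0.01052 = 0.04296 L, so [C6H5O-] = 0.003335/0.04296 = 0.07762 M.
Kb = Kw/Ka = 1.0e-14 / 1.0 x 10^-10 = 0.000100.
[OH^-] = sqrt(Kb x [C6H5O-]) = sqrt(0.000100 x 0.07762) = 0.00279 M.
pOH = 2.56, so pH = 14.00 - 2.56 = 11.44.

11.44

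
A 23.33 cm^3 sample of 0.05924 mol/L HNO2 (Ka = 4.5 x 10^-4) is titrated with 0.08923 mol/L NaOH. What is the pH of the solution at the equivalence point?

n(HNO2) = 0.05924 x 0.02333 = 0.001382 mol; V(NaOH) at equivalence = 0.001382/0.08923 = 0.01549 L.
At equivalence all the acid is converted to NO2-; total volume = 0.02333 + 0.01549 = 0.03882 L, so [NO2-] = 0.001382/0.03882 = 0.03560 M.
Kb = Kw/Ka = 1.0e-14 / 4.5 x 10^-4 = 2.22e-11.
[OH^-] = sqrt(Kb x [NO2-]) = sqrt(2.22e-11 x 0.03560) = 8.89e-7 M.
pOH = 6.05, so pH = 14.00 - 6.05 = 7.95.

7.95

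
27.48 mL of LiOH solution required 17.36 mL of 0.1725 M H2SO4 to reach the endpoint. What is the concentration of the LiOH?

n(H2SO4) delivered = 0.1725 x 0.01736 = 0.002995 mol.
The reaction is 2 LiOH + 1 H2SO4, so n(LiOH) = 0.002995 x 2/1 = 0.005989 mol.
[LiOH] = 0.005989 mol / 0.02748 L = 0.218 M.

0.218 M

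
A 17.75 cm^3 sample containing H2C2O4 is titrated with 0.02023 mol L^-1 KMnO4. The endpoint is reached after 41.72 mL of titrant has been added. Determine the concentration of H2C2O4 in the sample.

0.119 M

n(KMnO4) = 0.02023 x 0.04172 = 0.0008440 mol.
From the balanced equation, 2 mol KMnO4 reacts with 5 mol H2C2O4, so n(H2C2O4) = 0.0008440 x 5/2 = 0.002110 mol.
[H2C2O4] = 0.002110 / 0.01775 L = 0.119 M.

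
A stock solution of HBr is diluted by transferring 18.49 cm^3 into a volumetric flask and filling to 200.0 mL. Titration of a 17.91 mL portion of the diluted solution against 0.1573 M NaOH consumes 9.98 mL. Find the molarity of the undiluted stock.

n(NaOH) = 0.1573 x 0.009980 = 0.001570 mol.
n(HBr) in the aliquot = 0.001570 mol.
[diluted HBr] = 0.001570 / 0.01791 = 0.08765 M.
Dilution factor = 200.0/18.49 = 10.82, so [stock] = 0.08765 x 10.82 = 0.948 M.

0.948 M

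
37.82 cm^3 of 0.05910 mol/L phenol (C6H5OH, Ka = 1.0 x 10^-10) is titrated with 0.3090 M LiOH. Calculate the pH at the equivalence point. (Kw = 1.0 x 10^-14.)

11.35

n(C6H5OH) = 0.05910 x 0.03782 = 0.002235 mol; V(LiOH) at equivalence = 0.002235/0.3090 = 0.007234 L.
At equivalence all the acid is converted to C6H5O-; total volume = 0.03782 + 0.007234 = 0.04505 L, so [C6H5O-] = 0.002235/0.04505 = 0.04961 M.
Kb = Kw/Ka = 1.0e-14 / 1.0 x 10^-10 = 0.000100.
[OH^-] = sqrt(Kb x [C6H5O-]) = sqrt(0.000100 x 0.04961) = 0.00223 M.
pOH = 2.65, so pH = 14.00 - 2.65 = 11.35.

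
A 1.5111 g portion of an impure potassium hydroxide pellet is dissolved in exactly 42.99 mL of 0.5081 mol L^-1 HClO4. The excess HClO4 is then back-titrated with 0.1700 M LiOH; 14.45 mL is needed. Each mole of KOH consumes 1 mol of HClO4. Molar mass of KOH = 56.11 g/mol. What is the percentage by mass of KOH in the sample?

72.0%

Total n(HClO4) added = 0.5081 x 0.04299 = 0.02184 mol.
n(LiOH) used = 0.1700 x 0.01445 = 0.002456 mol, which equals the excess n(HClO4).
So n(HClO4) consumed by the sample = 0.02184 - 0.002456 = 0.01939 mol.
n(KOH) = 0.01939 / 1 = 0.01939 mol.
mass KOH = 0.01939 x 56.11 = 1.088 g, so %KOH = 1.088/1.5111 x 100 = 72.0%.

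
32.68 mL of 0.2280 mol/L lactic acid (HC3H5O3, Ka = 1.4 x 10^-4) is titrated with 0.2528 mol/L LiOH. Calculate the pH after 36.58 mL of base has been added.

n(acid) = 0.2280 x 0.03268 = 0.007451 mol; n(LiOH) added = 0.2528 x 0.03658 = 0.009247 mol.
Base is in excess by 0.009247 - 0.007451 = 0.001796 mol in a total volume of 0.06926 L.
[OH^-] = 0.001796/0.06926 = 0.02594 M, so pOH = 1.59 and pH = 14.00 - 1.59 = 12.41.

12.41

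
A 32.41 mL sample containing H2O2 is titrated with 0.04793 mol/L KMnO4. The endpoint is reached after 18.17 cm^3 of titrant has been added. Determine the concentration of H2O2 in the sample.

n(KMnO4) = 0.04793 x 0.01817 = 0.0008709 mol.
From the balanced equation, 2 mol KMnO4 reacts with 5 mol H2O2, so n(H2O2) = 0.0008709 x 5/2 = 0.002177 mol.
[H2O2] = 0.002177 / 0.03241 L = 0.0672 M.

0.0672 M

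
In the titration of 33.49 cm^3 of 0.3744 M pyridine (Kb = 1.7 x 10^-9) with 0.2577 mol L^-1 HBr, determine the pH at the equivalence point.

n(C5H5N) = 0.3744 x 0.03349 = 0.01254 mol; V(HBr) at equivalence = 0.01254/0.2577 = 0.04866 L.
At equivalence the base is fully converted to C5H5NH+; total volume = 0.08215 L, so [C5H5NH+] = 0.01254/0.08215 = 0.1526 M.
Ka(C5H5NH+) = Kw/Kb = 1.0e-14 / 1.7 x 10^-9 = 5.88e-6.
[H^+] = sqrt(Ka x [C5H5NH+]) = sqrt(5.88e-6 x 0.1526) = 0.000948 M.
pH = -log(0.000948) = 3.02.

3.02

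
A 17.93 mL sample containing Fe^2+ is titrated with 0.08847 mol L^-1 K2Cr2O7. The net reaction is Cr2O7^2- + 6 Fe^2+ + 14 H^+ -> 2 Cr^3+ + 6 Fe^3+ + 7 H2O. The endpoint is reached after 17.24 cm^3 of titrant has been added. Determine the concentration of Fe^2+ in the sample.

n(K2Cr2O7) = 0.08847 x 0.01724 = 0.001525 mol.
From the balanced equation, 1 mol K2Cr2O7 reacts with 6 mol Fe^2+, so n(Fe^2+) = 0.001525 x 6/1 = 0.009151 mol.
[Fe^2+] = 0.009151 / 0.01793 L = 0.510 M.

0.510 M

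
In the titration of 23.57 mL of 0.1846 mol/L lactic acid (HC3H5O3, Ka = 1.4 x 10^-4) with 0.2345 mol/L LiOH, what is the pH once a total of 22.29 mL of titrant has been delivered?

12.28

n(acid) = 0.1846 x 0.02357 = 0.004351 mol; n(LiOH) added = 0.2345 x 0.02229 = 0.005227 mol.
Base is in excess by 0.005227 - 0.004351 = 0.0008760 mol in a total volume of 0.04586 L.
[OH^-] = 0.0008760/0.04586 = 0.01910 M, so pOH = 1.72 and pH = 14.00 - 1.72 = 12.28.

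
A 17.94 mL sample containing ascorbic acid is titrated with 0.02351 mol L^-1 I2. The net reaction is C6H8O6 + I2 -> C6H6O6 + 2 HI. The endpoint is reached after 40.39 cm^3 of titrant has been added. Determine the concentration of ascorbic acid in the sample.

0.0529 M

n(I2) = 0.02351 x 0.04039 = 0.0009496 mol.
From the balanced equation, 1 mol I2 reacts with 1 mol ascorbic acid, so n(ascorbic acid) = 0.0009496 x 1/1 = 0.0009496 mol.
[ascorbic acid] = 0.0009496 / 0.01794 L = 0.0529 M.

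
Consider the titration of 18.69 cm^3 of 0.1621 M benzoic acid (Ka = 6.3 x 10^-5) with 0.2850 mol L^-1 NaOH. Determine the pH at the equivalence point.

n(C6H5COOH) = 0.1621 x 0.01869 = 0.003030 mol; V(NaOH) at equivalence = 0.003030/0.2850 = 0.01063 L.
At equivalence all the acid is converted to C6H5COO-; total volume = 0.01869 + 0.01063 = 0.02932 L, so [C6H5COO-] = 0.003030/0.02932 = 0.1033 M.
Kb = Kw/Ka = 1.0e-14 / 6.3 x 10^-5 = 1.59e-10.
[OH^-] = sqrt(Kb x [C6H5COO-]) = sqrt(1.59e-10 x 0.1033) = 4.05e-6 M.
pOH = 5.39, so pH = 14.00 - 5.39 = 8.61.

8.61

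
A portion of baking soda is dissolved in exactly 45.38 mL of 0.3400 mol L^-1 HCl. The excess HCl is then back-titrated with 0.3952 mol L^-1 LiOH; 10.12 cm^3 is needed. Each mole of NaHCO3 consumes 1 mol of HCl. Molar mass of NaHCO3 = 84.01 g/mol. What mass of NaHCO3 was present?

Total n(HCl) added = 0.3400 x 0.04538 = 0.01543 mol.
n(LiOH) used = 0.3952 x 0.01012 = 0.003999 mol, which equals the excess n(HCl).
So n(HCl) consumed by the sample = 0.01543 - 0.003999 = 0.01143 mol.
n(NaHCO3) = 0.01143 / 1 = 0.01143 mol.
mass = 0.01143 mol x 84.01 g/mol = 0.960 g.

0.960 g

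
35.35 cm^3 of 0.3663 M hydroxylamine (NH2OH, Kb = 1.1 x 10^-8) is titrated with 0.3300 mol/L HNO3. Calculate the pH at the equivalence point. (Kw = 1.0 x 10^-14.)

n(NH2OH) = 0.3663 x 0.03535 = 0.01295 mol; V(HNO3) at equivalence = 0.01295/0.3300 = 0.03924 L.
At equivalence the base is fully converted to NH3OH+; total volume = 0.07459 L, so [NH3OH+] = 0.01295/0.07459 = 0.1736 M.
Ka(NH3OH+) = Kw/Kb = 1.0e-14 / 1.1 x 10^-8 = 9.09e-7.
[H^+] = sqrt(Ka x [NH3OH+]) = sqrt(9.09e-7 x 0.1736) = 0.000397 M.
pH = -log(0.000397) = 3.40.

3.40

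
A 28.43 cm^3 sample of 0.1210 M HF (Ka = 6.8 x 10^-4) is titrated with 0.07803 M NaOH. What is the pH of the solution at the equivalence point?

n(HF) = 0.1210 x 0.02843 = 0.003440 mol; V(NaOH) at equivalence = 0.003440/0.07803 = 0.04409 L.
At equivalence all the acid is converted to F-; total volume = 0.02843 + 0.04409 = 0.07252 L, so [F-] = 0.003440/0.07252 = 0.04744 M.
Kb = Kw/Ka = 1.0e-14 / 6.8 x 10^-4 = 1.47e-11.
[OH^-] = sqrt(Kb x [F-]) = sqrt(1.47e-11 x 0.04744) = 8.35e-7 M.
pOH = 6.08, so pH = 14.00 - 6.08 = 7.92.

7.92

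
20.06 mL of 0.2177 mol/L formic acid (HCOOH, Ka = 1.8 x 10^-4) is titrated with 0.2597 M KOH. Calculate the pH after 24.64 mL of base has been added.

12.66

n(acid) = 0.2177 x 0.02006 = 0.004367 mol; n(KOH) added = 0.2597 x 0.02464 = 0.006399 mol.
Base is in excess by 0.006399 - 0.004367 = 0.002032 mol in a total volume of 0.04470 L.
[OH^-] = 0.002032/0.04470 = 0.04546 M, so pOH = 1.34 and pH = 14.00 - 1.34 = 12.66.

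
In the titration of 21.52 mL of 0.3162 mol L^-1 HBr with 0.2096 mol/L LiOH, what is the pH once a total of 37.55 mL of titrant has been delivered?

n(acid) = 0.3162 x 0.02152 = 0.006805 mol; n(LiOH) added = 0.2096 x 0.03755 = 0.007870 mol.
Base is in excess by 0.007870 - 0.006805 = 0.001066 mol in a total volume of 0.05907 L.
[OH^-] = 0.001066/0.05907 = 0.01804 M, so pOH = 1.74 and pH = 14.00 - 1.74 = 12.26.

12.26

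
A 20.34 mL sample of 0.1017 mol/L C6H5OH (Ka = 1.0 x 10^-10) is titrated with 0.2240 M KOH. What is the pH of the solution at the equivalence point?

11.42

n(C6H5OH) = 0.1017 x 0.02034 = 0.002069 mol; V(KOH) at equivalence = 0.002069/0.2240 = 0.009235 L.
At equivalence all the acid is converted to C6H5O-; total volume = 0.02034 + 0.009235 = 0.02957 L, so [C6H5O-] = 0.002069/0.02957 = 0.06994 M.
Kb = Kw/Ka = 1.0e-14 / 1.0 x 10^-10 = 0.000100.
[OH^-] = sqrt(Kb x [C6H5O-]) = sqrt(0.000100 x 0.06994) = 0.00264 M.
pOH = 2.58, so pH = 14.00 - 2.58 = 11.42.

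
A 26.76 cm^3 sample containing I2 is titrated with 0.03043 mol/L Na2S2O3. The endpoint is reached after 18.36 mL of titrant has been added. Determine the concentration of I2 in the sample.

n(Na2S2O3) = 0.03043 x 0.01836 = 0.0005587 mol.
From the balanced equation, 2 mol Na2S2O3 reacts with 1 mol I2, so n(I2) = 0.0005587 x 1/2 = 0.0002793 mol.
[I2] = 0.0002793 / 0.02676 L = 0.0104 M.

0.0104 M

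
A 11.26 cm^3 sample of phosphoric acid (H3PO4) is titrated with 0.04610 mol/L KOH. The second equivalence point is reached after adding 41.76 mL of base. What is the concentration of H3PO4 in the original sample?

0.0855 M

n(KOH) = 0.04610 x 0.04176 = 0.001925 mol.
At the second equivalence point, 2 mol OH^- react per mol H3PO4, so n(H3PO4) = 0.001925 / 2 = 0.0009626 mol.
[H3PO4] = 0.0009626 / 0.01126 L = 0.0855 M.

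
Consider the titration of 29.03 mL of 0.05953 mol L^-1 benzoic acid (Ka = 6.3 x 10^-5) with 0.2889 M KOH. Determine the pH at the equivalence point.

8.45

n(C6H5COOH) = 0.05953 x 0.02903 = 0.001728 mol; V(KOH) at equivalence = 0.001728/0.2889 = 0.005982 L.
At equivalence all the acid is converted to C6H5COO-; total volume = 0.02903 + 0.005982 = 0.03501 L, so [C6H5COO-] = 0.001728/0.03501 = 0.04936 M.
Kb = Kw/Ka = 1.0e-14 / 6.3 x 10^-5 = 1.59e-10.
[OH^-] = sqrt(Kb x [C6H5COO-]) = sqrt(1.59e-10 x 0.04936) = 2.80e-6 M.
pOH = 5.55, so pH = 14.00 - 5.55 = 8.45.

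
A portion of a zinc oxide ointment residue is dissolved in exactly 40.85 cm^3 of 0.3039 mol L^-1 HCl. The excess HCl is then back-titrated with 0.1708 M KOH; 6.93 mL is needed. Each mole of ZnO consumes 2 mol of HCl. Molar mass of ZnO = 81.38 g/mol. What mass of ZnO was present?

Total n(HCl) added = 0.3039 x 0.04085 = 0.01241 mol.
n(KOH) used = 0.1708 x 0.006930 = 0.001184 mol, which equals the excess n(HCl).
So n(HCl) consumed by the sample = 0.01241 - 0.001184 = 0.01123 mol.
n(ZnO) = 0.01123 / 2 = 0.005615 mol.
mass = 0.005615 mol x 81.38 g/mol = 0.457 g.

0.457 g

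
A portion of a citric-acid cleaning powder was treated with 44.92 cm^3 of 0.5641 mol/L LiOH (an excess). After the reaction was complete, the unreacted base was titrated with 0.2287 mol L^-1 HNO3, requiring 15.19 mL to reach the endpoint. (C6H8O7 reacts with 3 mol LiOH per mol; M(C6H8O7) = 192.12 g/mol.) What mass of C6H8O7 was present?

1.40 g

Total n(LiOH) added = 0.5641 x 0.04492 = 0.02534 mol.
n(HNO3) used = 0.2287 x 0.01519 = 0.003474 mol, which equals the excess n(LiOH).
So n(LiOH) consumed by the sample = 0.02534 - 0.003474 = 0.02187 mol.
n(C6H8O7) = 0.02187 / 3 = 0.007288 mol.
mass = 0.007288 mol x 192.12 g/mol = 1.40 g.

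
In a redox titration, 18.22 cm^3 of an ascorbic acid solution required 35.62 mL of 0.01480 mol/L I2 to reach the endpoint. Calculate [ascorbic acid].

0.0289 M

n(I2) = 0.01480 x 0.03562 = 0.0005272 mol.
From the balanced equation, 1 mol I2 reacts with 1 mol ascorbic acid, so n(ascorbic acid) = 0.0005272 x 1/1 = 0.0005272 mol.
[ascorbic acid] = 0.0005272 / 0.01822 L = 0.0289 M.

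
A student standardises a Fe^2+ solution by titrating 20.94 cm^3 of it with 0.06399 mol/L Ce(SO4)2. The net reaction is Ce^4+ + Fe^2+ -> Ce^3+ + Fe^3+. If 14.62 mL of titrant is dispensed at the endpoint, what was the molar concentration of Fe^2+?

0.0447 M

n(Ce(SO4)2) = 0.06399 x 0.01462 = 0.0009355 mol.
From the balanced equation, 1 mol Ce(SO4)2 reacts with 1 mol Fe^2+, so n(Fe^2+) = 0.0009355 x 1/1 = 0.0009355 mol.
[Fe^2+] = 0.0009355 / 0.02094 L = 0.0447 M.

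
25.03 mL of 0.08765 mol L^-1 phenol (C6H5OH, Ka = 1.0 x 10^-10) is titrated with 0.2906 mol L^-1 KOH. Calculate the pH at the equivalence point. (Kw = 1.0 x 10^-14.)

n(C6H5OH) = 0.08765 x 0.02503 = 0.002194 mol; V(KOH) at equivalence = 0.002194/0.2906 = 0.007549 L.
At equivalence all the acid is converted to C6H5O-; total volume = 0.02503 + 0.007549 = 0.03258 L, so [C6H5O-] = 0.002194/0.03258 = 0.06734 M.
Kb = Kw/Ka = 1.0e-14 / 1.0 x 10^-10 = 0.000100.
[OH^-] = sqrt(Kb x [C6H5O-]) = sqrt(0.000100 x 0.06734) = 0.00259 M.
pOH = 2.59, so pH = 14.00 - 2.59 = 11.41.

11.41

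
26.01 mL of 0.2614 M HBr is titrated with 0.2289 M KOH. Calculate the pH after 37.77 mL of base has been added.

12.46

n(acid) = 0.2614 x 0.02601 = 0.006799 mol; n(KOH) added = 0.2289 x 0.03777 = 0.008646 mol.
Base is in excess by 0.008646 - 0.006799 = 0.001847 mol in a total volume of 0.06378 L.
[OH^-] = 0.001847/0.06378 = 0.02895 M, so pOH = 1.54 and pH = 14.00 - 1.54 = 12.46.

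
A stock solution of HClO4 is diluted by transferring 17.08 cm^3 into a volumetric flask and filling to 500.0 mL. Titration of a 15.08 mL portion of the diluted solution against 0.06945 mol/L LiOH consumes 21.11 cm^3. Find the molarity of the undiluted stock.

2.85 M

n(LiOH) = 0.06945 x 0.02111 = 0.001466 mol.
n(HClO4) in the aliquot = 0.001466 mol.
[diluted HClO4] = 0.001466 / 0.01508 = 0.09722 M.
Dilution factor = 500.0/17.08 = 29.27, so [stock] = 0.09722 x 29.27 = 2.85 M.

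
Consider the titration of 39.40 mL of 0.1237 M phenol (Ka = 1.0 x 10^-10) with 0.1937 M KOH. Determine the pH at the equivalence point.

11.44

n(C6H5OH) = 0.1237 x 0.03940 = 0.004874 mol; V(KOH) at equivalence = 0.004874/0.1937 = 0.02516 L.
At equivalence all the acid is converted to C6H5O-; total volume = 0.03940 + 0.02516 = 0.06456 L, so [C6H5O-] = 0.004874/0.06456 = 0.07549 M.
Kb = Kw/Ka = 1.0e-14 / 1.0 x 10^-10 = 0.000100.
[OH^-] = sqrt(Kb x [C6H5O-]) = sqrt(0.000100 x 0.07549) = 0.00275 M.
pOH = 2.56, so pH = 14.00 - 2.56 = 11.44.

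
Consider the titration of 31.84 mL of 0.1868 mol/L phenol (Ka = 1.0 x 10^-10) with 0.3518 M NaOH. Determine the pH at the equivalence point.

n(C6H5OH) = 0.1868 x 0.03184 = 0.005948 mol; V(NaOH) at equivalence = 0.005948/0.3518 = 0.01691 L.
At equivalence all the acid is converted to C6H5O-; total volume = 0.03184 + 0.01691 = 0.04875 L, so [C6H5O-] = 0.005948/0.04875 = 0.1220 M.
Kb = Kw/Ka = 1.0e-14 / 1.0 x 10^-10 = 0.000100.
[OH^-] = sqrt(Kb x [C6H5O-]) = sqrt(0.000100 x 0.1220) = 0.00349 M.
pOH = 2.46, so pH = 14.00 - 2.46 = 11.54.

11.54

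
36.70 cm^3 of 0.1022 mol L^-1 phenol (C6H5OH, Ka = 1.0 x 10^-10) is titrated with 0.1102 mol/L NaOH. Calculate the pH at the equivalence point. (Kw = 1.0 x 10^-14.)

11.36

n(C6H5OH) = 0.1022 x 0.03670 = 0.003751 mol; V(NaOH) at equivalence = 0.003751/0.1102 = 0.03404 L.
At equivalence all the acid is converted to C6H5O-; total volume = 0.03670 + 0.03404 = 0.07074 L, so [C6H5O-] = 0.003751/0.07074 = 0.05302 M.
Kb = Kw/Ka = 1.0e-14 / 1.0 x 10^-10 = 0.000100.
[OH^-] = sqrt(Kb x [C6H5O-]) = sqrt(0.000100 x 0.05302) = 0.00230 M.
pOH = 2.64, so pH = 14.00 - 2.64 = 11.36.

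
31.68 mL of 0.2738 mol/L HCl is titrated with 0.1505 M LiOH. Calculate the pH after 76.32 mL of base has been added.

n(acid) = 0.2738 x 0.03168 = 0.008674 mol; n(LiOH) added = 0.1505 x 0.07632 = 0.01149 mol.
Base is in excess by 0.01149 - 0.008674 = 0.002812 mol in a total volume of 0.1080 L.
[OH^-] = 0.002812/0.1080 = 0.02604 M, so pOH = 1.58 and pH = 14.00 - 1.58 = 12.42.

12.42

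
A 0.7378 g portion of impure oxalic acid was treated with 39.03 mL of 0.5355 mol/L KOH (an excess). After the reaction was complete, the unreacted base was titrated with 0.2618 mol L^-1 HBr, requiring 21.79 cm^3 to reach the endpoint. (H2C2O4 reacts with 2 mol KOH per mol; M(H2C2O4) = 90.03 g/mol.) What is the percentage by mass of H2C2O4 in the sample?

Total n(KOH) added = 0.5355 x 0.03903 = 0.02090 mol.
n(HBr) used = 0.2618 x 0.02179 = 0.005705 mol, which equals the excess n(KOH).
So n(KOH) consumed by the sample = 0.02090 - 0.005705 = 0.01520 mol.
n(H2C2O4) = 0.01520 / 2 = 0.007598 mol.
mass H2C2O4 = 0.007598 x 90.03 = 0.6840 g, so %H2C2O4 = 0.6840/0.7378 x 100 = 92.7%.

92.7%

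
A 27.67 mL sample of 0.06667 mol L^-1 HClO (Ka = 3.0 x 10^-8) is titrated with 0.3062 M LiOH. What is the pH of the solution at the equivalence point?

10.13

n(HClO) = 0.06667 x 0.02767 = 0.001845 mol; V(LiOH) at equivalence = 0.001845/0.3062 = 0.006025 L.
At equivalence all the acid is converted to ClO-; total volume = 0.02767 + 0.006025 = 0.03369 L, so [ClO-] = 0.001845/0.03369 = 0.05475 M.
Kb = Kw/Ka = 1.0e-14 / 3.0 x 10^-8 = 3.33e-7.
[OH^-] = sqrt(Kb x [ClO-]) = sqrt(3.33e-7 x 0.05475) = 0.000135 M.
pOH = 3.87, so pH = 14.00 - 3.87 = 10.13.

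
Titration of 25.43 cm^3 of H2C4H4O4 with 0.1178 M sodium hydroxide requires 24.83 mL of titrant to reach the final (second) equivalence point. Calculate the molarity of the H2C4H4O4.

0.0575 M

n(NaOH) = 0.1178 x 0.02483 = 0.002925 mol.
At the final (second) equivalence point, 2 mol OH^- react per mol H2C4H4O4, so n(H2C4H4O4) = 0.002925 / 2 = 0.001462 mol.
[H2C4H4O4] = 0.001462 / 0.02543 L = 0.0575 M.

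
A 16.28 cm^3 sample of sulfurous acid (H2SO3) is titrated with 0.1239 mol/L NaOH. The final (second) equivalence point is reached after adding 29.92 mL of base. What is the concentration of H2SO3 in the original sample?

n(NaOH) = 0.1239 x 0.02992 = 0.003707 mol.
At the final (second) equivalence point, 2 mol OH^- react per mol H2SO3, so n(H2SO3) = 0.003707 / 2 = 0.001854 mol.
[H2SO3] = 0.001854 / 0.01628 L = 0.114 M.

0.114 M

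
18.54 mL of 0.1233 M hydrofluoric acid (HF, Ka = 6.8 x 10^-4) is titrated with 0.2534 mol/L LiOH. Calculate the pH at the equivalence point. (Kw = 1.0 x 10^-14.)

8.04

n(HF) = 0.1233 x 0.01854 = 0.002286 mol; V(LiOH) at equivalence = 0.002286/0.2534 = 0.009021 L.
At equivalence all the acid is converted to F-; total volume = 0.01854 + 0.009021 = 0.02756 L, so [F-] = 0.002286/0.02756 = 0.08294 M.
Kb = Kw/Ka = 1.0e-14 / 6.8 x 10^-4 = 1.47e-11.
[OH^-] = sqrt(Kb x [F-]) = sqrt(1.47e-11 x 0.08294) = 1.10e-6 M.
pOH = 5.96, so pH = 14.00 - 5.96 = 8.04.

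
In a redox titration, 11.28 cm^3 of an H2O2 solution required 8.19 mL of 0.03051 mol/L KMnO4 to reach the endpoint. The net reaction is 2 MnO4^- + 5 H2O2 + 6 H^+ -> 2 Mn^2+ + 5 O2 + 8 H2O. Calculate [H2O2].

n(KMnO4) = 0.03051 x 0.008190 = 0.0002499 mol.
From the balanced equation, 2 mol KMnO4 reacts with 5 mol H2O2, so n(H2O2) = 0.0002499 x 5/2 = 0.0006247 mol.
[H2O2] = 0.0006247 / 0.01128 L = 0.0554 M.

0.0554 M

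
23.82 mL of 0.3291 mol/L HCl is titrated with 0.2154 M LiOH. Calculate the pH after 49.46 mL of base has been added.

12.58

n(acid) = 0.3291 x 0.02382 = 0.007839 mol; n(LiOH) added = 0.2154 x 0.04946 = 0.01065 mol.
Base is in excess by 0.01065 - 0.007839 = 0.002815 mol in a total volume of 0.07328 L.
[OH^-] = 0.002815/0.07328 = 0.03841 M, so pOH = 1.42 and pH = 14.00 - 1.42 = 12.58.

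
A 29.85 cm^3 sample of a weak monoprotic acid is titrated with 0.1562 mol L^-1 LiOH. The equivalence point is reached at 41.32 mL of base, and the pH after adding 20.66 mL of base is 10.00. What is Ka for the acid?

1.0 x 10^-10

20.66 mL is half of the equivalence volume, so this is the half-equivalence point where [HA] = [A^-].
At half-equivalence pH = pKa, so pKa = 10.00.
Ka = 10^(-10.00) = 1.0 x 10^-10.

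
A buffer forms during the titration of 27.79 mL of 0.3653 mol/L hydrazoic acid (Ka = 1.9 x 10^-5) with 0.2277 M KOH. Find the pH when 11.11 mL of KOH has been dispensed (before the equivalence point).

Initial n(HN3) = 0.3653 x 0.02779 = 0.01015 mol.
n(KOH) added = 0.2277 x 0.01111 = 0.002530 mol, converting that many moles of HN3 to N3-.
Remaining n(HN3) = 0.007622 mol; n(N3-) = 0.002530 mol.
By Henderson-Hasselbalch, pH = pKa + log([A^-]/[HA]) = 4.72 + log(0.002530/0.007622) = 4.72 + (-0.48) = 4.24.

4.24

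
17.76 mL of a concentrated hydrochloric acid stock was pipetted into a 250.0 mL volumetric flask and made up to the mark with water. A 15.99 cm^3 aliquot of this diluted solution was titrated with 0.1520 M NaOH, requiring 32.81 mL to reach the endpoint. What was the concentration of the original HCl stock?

n(NaOH) = 0.1520 x 0.03281 = 0.004987 mol.
n(HCl) in the aliquot = 0.004987 mol.
[diluted HCl] = 0.004987 / 0.01599 = 0.3119 M.
Dilution factor = 250.0/17.76 = 14.08, so [stock] = 0.3119 x 14.08 = 4.39 M.

4.39 M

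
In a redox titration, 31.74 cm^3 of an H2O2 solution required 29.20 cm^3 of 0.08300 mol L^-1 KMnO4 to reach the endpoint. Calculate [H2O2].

n(KMnO4) = 0.08300 x 0.02920 = 0.002424 mol.
From the balanced equation, 2 mol KMnO4 reacts with 5 mol H2O2, so n(H2O2) = 0.002424 x 5/2 = 0.006059 mol.
[H2O2] = 0.006059 / 0.03174 L = 0.191 M.

0.191 M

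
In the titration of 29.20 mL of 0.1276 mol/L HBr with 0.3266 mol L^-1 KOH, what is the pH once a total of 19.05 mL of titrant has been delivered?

12.71

n(acid) = 0.1276 x 0.02920 = 0.003726 mol; n(KOH) added = 0.3266 x 0.01905 = 0.006222 mol.
Base is in excess by 0.006222 - 0.003726 = 0.002496 mol in a total volume of 0.04825 L.
[OH^-] = 0.002496/0.04825 = 0.05173 M, so pOH = 1.29 and pH = 14.00 - 1.29 = 12.71.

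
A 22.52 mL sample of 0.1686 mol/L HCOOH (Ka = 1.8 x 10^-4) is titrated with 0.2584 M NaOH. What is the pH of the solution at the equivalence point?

8.38

n(HCOOH) = 0.1686 x 0.02252 = 0.003797 mol; V(NaOH) at equivalence = 0.003797/0.2584 = 0.01469 L.
At equivalence all the acid is converted to HCOO-; total volume = 0.02252 + 0.01469 = 0.03721 L, so [HCOO-] = 0.003797/0.03721 = 0.1020 M.
Kb = Kw/Ka = 1.0e-14 / 1.8 x 10^-4 = 5.56e-11.
[OH^-] = sqrt(Kb x [HCOO-]) = sqrt(5.56e-11 x 0.1020) = 2.38e-6 M.
pOH = 5.62, so pH = 14.00 - 5.62 = 8.38.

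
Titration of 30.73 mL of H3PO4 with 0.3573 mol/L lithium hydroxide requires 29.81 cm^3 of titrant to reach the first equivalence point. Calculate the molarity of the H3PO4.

0.347 M

n(LiOH) = 0.3573 x 0.02981 = 0.01065 mol.
At the first equivalence point, 1 mol OH^- react per mol H3PO4, so n(H3PO4) = 0.01065 / 1 = 0.01065 mol.
[H3PO4] = 0.01065 / 0.03073 L = 0.347 M.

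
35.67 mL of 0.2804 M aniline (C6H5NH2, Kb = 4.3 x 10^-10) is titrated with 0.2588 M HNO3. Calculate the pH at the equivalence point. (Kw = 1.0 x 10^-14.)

2.75

n(C6H5NH2) = 0.2804 x 0.03567 = 0.01000 mol; V(HNO3) at equivalence = 0.01000/0.2588 = 0.03865 L.
At equivalence the base is fully converted to C6H5NH3+; total volume = 0.07432 L, so [C6H5NH3+] = 0.01000/0.07432 = 0.1346 M.
Ka(C6H5NH3+) = Kw/Kb = 1.0e-14 / 4.3 x 10^-10 = 2.33e-5.
[H^+] = sqrt(Ka x [C6H5NH3+]) = sqrt(2.33e-5 x 0.1346) = 0.00177 M.
pH = -log(0.00177) = 2.75.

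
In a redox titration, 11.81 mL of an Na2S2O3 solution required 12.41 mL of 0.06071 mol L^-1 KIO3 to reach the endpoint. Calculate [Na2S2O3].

n(KIO3) = 0.06071 x 0.01241 = 0.0007534 mol.
From the balanced equation, 1 mol KIO3 reacts with 6 mol Na2S2O3, so n(Na2S2O3) = 0.0007534 x 6/1 = 0.004520 mol.
[Na2S2O3] = 0.004520 / 0.01181 L = 0.383 M.

0.383 M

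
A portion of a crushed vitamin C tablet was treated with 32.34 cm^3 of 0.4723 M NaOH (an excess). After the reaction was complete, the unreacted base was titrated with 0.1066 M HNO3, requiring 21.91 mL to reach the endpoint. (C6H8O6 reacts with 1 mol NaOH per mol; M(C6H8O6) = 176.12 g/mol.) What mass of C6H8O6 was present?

2.28 g

Total n(NaOH) added = 0.4723 x 0.03234 = 0.01527 mol.
n(HNO3) used = 0.1066 x 0.02191 = 0.002336 mol, which equals the excess n(NaOH).
So n(NaOH) consumed by the sample = 0.01527 - 0.002336 = 0.01294 mol.
n(C6H8O6) = 0.01294 / 1 = 0.01294 mol.
mass = 0.01294 mol x 176.12 g/mol = 2.28 g.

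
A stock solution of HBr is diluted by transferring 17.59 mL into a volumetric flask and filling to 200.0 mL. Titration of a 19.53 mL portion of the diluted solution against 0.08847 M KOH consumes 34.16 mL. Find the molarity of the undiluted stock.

1.76 M

n(KOH) = 0.08847 x 0.03416 = 0.003022 mol.
n(HBr) in the aliquot = 0.003022 mol.
[diluted HBr] = 0.003022 / 0.01953 = 0.1547 M.
Dilution factor = 200.0/17.59 = 11.37, so [stock] = 0.1547 x 11.37 = 1.76 M.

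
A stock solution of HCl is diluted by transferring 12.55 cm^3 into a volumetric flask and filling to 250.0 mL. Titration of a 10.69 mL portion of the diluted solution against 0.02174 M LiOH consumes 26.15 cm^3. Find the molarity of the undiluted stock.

1.06 M

n(LiOH) = 0.02174 x 0.02615 = 0.0005685 mol.
n(HCl) in the aliquot = 0.0005685 mol.
[diluted HCl] = 0.0005685 / 0.01069 = 0.05318 M.
Dilution factor = 250.0/12.55 = 19.92, so [stock] = 0.05318 x 19.92 = 1.06 M.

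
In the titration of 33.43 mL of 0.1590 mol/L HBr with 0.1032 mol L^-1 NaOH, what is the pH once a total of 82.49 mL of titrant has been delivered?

n(acid) = 0.1590 x 0.03343 = 0.005315 mol; n(NaOH) added = 0.1032 x 0.08249 = 0.008513 mol.
Base is in excess by 0.008513 - 0.005315 = 0.003198 mol in a total volume of 0.1159 L.
[OH^-] = 0.003198/0.1159 = 0.02758 M, so pOH = 1.56 and pH = 14.00 - 1.56 = 12.44.

12.44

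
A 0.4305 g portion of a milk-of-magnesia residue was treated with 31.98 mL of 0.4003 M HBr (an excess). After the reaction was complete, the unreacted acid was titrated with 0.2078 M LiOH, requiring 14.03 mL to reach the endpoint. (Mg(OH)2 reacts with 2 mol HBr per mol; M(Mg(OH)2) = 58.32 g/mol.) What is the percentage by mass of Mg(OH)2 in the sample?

67.0%

Total n(HBr) added = 0.4003 x 0.03198 = 0.01280 mol.
n(LiOH) used = 0.2078 x 0.01403 = 0.002915 mol, which equals the excess n(HBr).
So n(HBr) consumed by the sample = 0.01280 - 0.002915 = 0.009886 mol.
n(Mg(OH)2) = 0.009886 / 2 = 0.004943 mol.
mass Mg(OH)2 = 0.004943 x 58.32 = 0.2883 g, so %Mg(OH)2 = 0.2883/0.4305 x 100 = 67.0%.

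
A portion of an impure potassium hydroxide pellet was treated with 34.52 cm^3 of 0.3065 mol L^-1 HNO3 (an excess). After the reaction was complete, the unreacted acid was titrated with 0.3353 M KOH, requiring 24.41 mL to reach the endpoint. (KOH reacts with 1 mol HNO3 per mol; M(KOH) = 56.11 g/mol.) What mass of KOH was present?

0.134 g

Total n(HNO3) added = 0.3065 x 0.03452 = 0.01058 mol.
n(KOH) used = 0.3353 x 0.02441 = 0.008185 mol, which equals the excess n(HNO3).
So n(HNO3) consumed by the sample = 0.01058 - 0.008185 = 0.002396 mol.
n(KOH) = 0.002396 / 1 = 0.002396 mol.
mass = 0.002396 mol x 56.11 g/mol = 0.134 g.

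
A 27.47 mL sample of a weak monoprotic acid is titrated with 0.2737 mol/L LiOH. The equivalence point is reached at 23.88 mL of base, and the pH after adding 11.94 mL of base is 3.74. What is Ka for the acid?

11.94 mL is half of the equivalence volume, so this is the half-equivalence point where [HA] = [A^-].
At half-equivalence pH = pKa, so pKa = 3.74.
Ka = 10^(-3.74) = 1.8 x 10^-4.

1.8 x 10^-4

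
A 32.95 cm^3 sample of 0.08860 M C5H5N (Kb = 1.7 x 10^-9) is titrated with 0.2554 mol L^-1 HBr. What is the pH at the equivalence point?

n(C5H5N) = 0.08860 x 0.03295 = 0.002919 mol; V(HBr) at equivalence = 0.002919/0.2554 = 0.01143 L.
At equivalence the base is fully converted to C5H5NH+; total volume = 0.04438 L, so [C5H5NH+] = 0.002919/0.04438 = 0.06578 M.
Ka(C5H5NH+) = Kw/Kb = 1.0e-14 / 1.7 x 10^-9 = 5.88e-6.
[H^+] = sqrt(Ka x [C5H5NH+]) = sqrt(5.88e-6 x 0.06578) = 0.000622 M.
pH = -log(0.000622) = 3.21.

3.21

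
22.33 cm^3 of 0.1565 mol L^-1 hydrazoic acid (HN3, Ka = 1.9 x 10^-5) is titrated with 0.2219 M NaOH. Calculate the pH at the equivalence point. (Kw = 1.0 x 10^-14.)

n(HN3) = 0.1565 x 0.02233 = 0.003495 mol; V(NaOH) at equivalence = 0.003495/0.2219 = 0.01575 L.
At equivalence all the acid is converted to N3-; total volume = 0.02233 + 0.01575 = 0.03808 L, so [N3-] = 0.003495/0.03808 = 0.09177 M.
Kb = Kw/Ka = 1.0e-14 / 1.9 x 10^-5 = 5.26e-10.
[OH^-] = sqrt(Kb x [N3-]) = sqrt(5.26e-10 x 0.09177) = 6.95e-6 M.
pOH = 5.16, so pH = 14.00 - 5.16 = 8.84.

8.84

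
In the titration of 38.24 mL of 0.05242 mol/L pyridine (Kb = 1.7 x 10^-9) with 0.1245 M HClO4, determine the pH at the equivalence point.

n(C5H5N) = 0.05242 x 0.03824 = 0.002005 mol; V(HClO4) at equivalence = 0.002005/0.1245 = 0.01610 L.
At equivalence the base is fully converted to C5H5NH+; total volume = 0.05434 L, so [C5H5NH+] = 0.002005/0.05434 = 0.03689 M.
Ka(C5H5NH+) = Kw/Kb = 1.0e-14 / 1.7 x 10^-9 = 5.88e-6.
[H^+] = sqrt(Ka x [C5H5NH+]) = sqrt(5.88e-6 x 0.03689) = 0.000466 M.
pH = -log(0.000466) = 3.33.

3.33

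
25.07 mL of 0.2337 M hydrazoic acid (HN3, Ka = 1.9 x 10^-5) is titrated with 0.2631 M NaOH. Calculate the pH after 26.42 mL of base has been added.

n(acid) = 0.2337 x 0.02507 = 0.005859 mol; n(NaOH) added = 0.2631 x 0.02642 = 0.006951 mol.
Base is in excess by 0.006951 - 0.005859 = 0.001092 mol in a total volume of 0.05149 L.
[OH^-] = 0.001092/0.05149 = 0.02121 M, so pOH = 1.67 and pH = 14.00 - 1.67 = 12.33.

12.33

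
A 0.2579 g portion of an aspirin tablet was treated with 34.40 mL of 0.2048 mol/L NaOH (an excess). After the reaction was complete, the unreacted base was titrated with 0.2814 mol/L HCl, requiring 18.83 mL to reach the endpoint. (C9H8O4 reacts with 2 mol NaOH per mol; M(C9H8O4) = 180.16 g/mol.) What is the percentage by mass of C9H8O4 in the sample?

Total n(NaOH) added = 0.2048 x 0.03440 = 0.007045 mol.
n(HCl) used = 0.2814 x 0.01883 = 0.005299 mol, which equals the excess n(NaOH).
So n(NaOH) consumed by the sample = 0.007045 - 0.005299 = 0.001746 mol.
n(C9H8O4) = 0.001746 / 2 = 0.0008732 mol.
mass C9H8O4 = 0.0008732 x 180.16 = 0.1573 g, so %C9H8O4 = 0.1573/0.2579 x 100 = 61.0%.

61.0%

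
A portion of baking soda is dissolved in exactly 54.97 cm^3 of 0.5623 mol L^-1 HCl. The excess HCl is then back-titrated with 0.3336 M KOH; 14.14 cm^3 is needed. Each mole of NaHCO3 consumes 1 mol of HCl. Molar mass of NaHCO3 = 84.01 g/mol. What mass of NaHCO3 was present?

Total n(HCl) added = 0.5623 x 0.05497 = 0.03091 mol.
n(KOH) used = 0.3336 x 0.01414 = 0.004717 mol, which equals the excess n(HCl).
So n(HCl) consumed by the sample = 0.03091 - 0.004717 = 0.02619 mol.
n(NaHCO3) = 0.02619 / 1 = 0.02619 mol.
mass = 0.02619 mol x 84.01 g/mol = 2.20 g.

2.20 g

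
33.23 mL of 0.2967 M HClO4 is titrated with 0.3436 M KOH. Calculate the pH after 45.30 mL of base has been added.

n(acid) = 0.2967 x 0.03323 = 0.009859 mol; n(KOH) added = 0.3436 x 0.04530 = 0.01557 mol.
Base is in excess by 0.01557 - 0.009859 = 0.005706 mol in a total volume of 0.07853 L.
[OH^-] = 0.005706/0.07853 = 0.07266 M, so pOH = 1.14 and pH = 14.00 - 1.14 = 12.86.

12.86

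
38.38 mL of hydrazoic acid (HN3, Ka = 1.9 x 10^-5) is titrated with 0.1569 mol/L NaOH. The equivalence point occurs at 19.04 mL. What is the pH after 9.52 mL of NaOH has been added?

9.52 mL is exactly half the equivalence volume (19.04/2), i.e. the half-equivalence point.
There, n(HA) = n(A^-), so pH = pKa = -log(1.9 x 10^-5) = 4.72.

4.72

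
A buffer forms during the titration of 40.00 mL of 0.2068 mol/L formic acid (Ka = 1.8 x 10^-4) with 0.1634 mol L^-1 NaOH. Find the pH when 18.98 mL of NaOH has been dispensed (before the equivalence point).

3.52

Initial n(HCOOH) = 0.2068 x 0.04000 = 0.008272 mol.
n(NaOH) added = 0.1634 x 0.01898 = 0.003101 mol, converting that many moles of HCOOH to HCOO-.
Remaining n(HCOOH) = 0.005171 mol; n(HCOO-) = 0.003101 mol.
By Henderson-Hasselbalch, pH = pKa + log([A^-]/[HA]) = 3.74 + log(0.003101/0.005171) = 3.74 + (-0.22) = 3.52.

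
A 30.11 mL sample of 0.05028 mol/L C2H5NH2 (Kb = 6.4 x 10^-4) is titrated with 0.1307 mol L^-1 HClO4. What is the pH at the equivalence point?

n(C2H5NH2) = 0.05028 x 0.03011 = 0.001514 mol; V(HClO4) at equivalence = 0.001514/0.1307 = 0.01158 L.
At equivalence the base is fully converted to C2H5NH3+; total volume = 0.04169 L, so [C2H5NH3+] = 0.001514/0.04169 = 0.03631 M.
Ka(C2H5NH3+) = Kw/Kb = 1.0e-14 / 6.4 x 10^-4 = 1.56e-11.
[H^+] = sqrt(Ka x [C2H5NH3+]) = sqrt(1.56e-11 x 0.03631) = 7.53e-7 M.
pH = -log(7.53e-7) = 6.12.

6.12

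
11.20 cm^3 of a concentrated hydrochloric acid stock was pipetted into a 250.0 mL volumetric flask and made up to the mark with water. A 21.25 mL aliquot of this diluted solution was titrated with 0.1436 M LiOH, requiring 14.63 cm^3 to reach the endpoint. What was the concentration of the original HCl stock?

2.21 M

n(LiOH) = 0.1436 x 0.01463 = 0.002101 mol.
n(HCl) in the aliquot = 0.002101 mol.
[diluted HCl] = 0.002101 / 0.02125 = 0.09886 M.
Dilution factor = 250.0/11.20 = 22.32, so [stock] = 0.09886 x 22.32 = 2.21 M.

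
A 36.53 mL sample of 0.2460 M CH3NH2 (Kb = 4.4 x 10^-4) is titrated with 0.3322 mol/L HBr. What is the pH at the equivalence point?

n(CH3NH2) = 0.2460 x 0.03653 = 0.008986 mol; V(HBr) at equivalence = 0.008986/0.3322 = 0.02705 L.
At equivalence the base is fully converted to CH3NH3+; total volume = 0.06358 L, so [CH3NH3+] = 0.008986/0.06358 = 0.1413 M.
Ka(CH3NH3+) = Kw/Kb = 1.0e-14 / 4.4 x 10^-4 = 2.27e-11.
[H^+] = sqrt(Ka x [CH3NH3+]) = sqrt(2.27e-11 x 0.1413) = 1.79e-6 M.
pH = -log(1.79e-6) = 5.75.

5.75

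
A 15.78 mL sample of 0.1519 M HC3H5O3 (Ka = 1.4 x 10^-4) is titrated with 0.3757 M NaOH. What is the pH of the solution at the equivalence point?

n(HC3H5O3) = 0.1519 x 0.01578 = 0.002397 mol; V(NaOH) at equivalence = 0.002397/0.3757 = 0.006380 L.
At equivalence all the acid is converted to C3H5O3-; total volume = 0.01578 + 0.006380 = 0.02216 L, so [C3H5O3-] = 0.002397/0.02216 = 0.1082 M.
Kb = Kw/Ka = 1.0e-14 / 1.4 x 10^-4 = 7.14e-11.
[OH^-] = sqrt(Kb x [C3H5O3-]) = sqrt(7.14e-11 x 0.1082) = 2.78e-6 M.
pOH = 5.56, so pH = 14.00 - 5.56 = 8.44.

8.44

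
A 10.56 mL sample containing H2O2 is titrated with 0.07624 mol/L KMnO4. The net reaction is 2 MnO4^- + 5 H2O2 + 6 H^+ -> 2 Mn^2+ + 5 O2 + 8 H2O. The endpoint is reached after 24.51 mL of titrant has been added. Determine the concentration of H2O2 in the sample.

n(KMnO4) = 0.07624 x 0.02451 = 0.001869 mol.
From the balanced equation, 2 mol KMnO4 reacts with 5 mol H2O2, so n(H2O2) = 0.001869 x 5/2 = 0.004672 mol.
[H2O2] = 0.004672 / 0.01056 L = 0.442 M.

0.442 M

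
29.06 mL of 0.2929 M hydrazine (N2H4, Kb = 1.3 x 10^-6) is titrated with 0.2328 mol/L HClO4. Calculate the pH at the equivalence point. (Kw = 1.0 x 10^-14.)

4.50

n(N2H4) = 0.2929 x 0.02906 = 0.008512 mol; V(HClO4) at equivalence = 0.008512/0.2328 = 0.03656 L.
At equivalence the base is fully converted to N2H5+; total volume = 0.06562 L, so [N2H5+] = 0.008512/0.06562 = 0.1297 M.
Ka(N2H5+) = Kw/Kb = 1.0e-14 / 1.3 x 10^-6 = 7.69e-9.
[H^+] = sqrt(Ka x [N2H5+]) = sqrt(7.69e-9 x 0.1297) = 3.16e-5 M.
pH = -log(3.16e-5) = 4.50.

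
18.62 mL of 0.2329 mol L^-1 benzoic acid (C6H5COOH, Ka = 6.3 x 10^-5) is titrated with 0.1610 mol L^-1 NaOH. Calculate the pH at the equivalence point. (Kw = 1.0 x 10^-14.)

8.59

n(C6H5COOH) = 0.2329 x 0.01862 = 0.004337 mol; V(NaOH) at equivalence = 0.004337/0.1610 = 0.02694 L.
At equivalence all the acid is converted to C6H5COO-; total volume = 0.01862 + 0.02694 = 0.04556 L, so [C6H5COO-] = 0.004337/0.04556 = 0.09519 M.
Kb = Kw/Ka = 1.0e-14 / 6.3 x 10^-5 = 1.59e-10.
[OH^-] = sqrt(Kb x [C6H5COO-]) = sqrt(1.59e-10 x 0.09519) = 3.89e-6 M.
pOH = 5.41, so pH = 14.00 - 5.41 = 8.59.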